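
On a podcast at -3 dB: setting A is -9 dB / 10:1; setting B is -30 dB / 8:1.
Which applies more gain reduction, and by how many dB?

A: GR = 6 − 6/10 = 5.4 dB.
B: GR = 27 − 27/8 = 23.625 dB.
B applies 18.225 dB more gain reduction.

B, by 18.225 dB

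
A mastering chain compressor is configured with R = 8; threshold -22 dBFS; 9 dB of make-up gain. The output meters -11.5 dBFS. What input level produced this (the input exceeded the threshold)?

-10 dBFS

Before make-up, the level was -11.5 − 9 = -20.5 dBFS.
Post-compression overshoot = -20.5 − (-22) = 1.5 dB.
Input overshoot = R × output overshoot = 12 dB → input = -22 + 12 = -10 dBFS.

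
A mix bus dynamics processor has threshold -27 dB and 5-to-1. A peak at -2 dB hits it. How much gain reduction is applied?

Overshoot = -2 − (-27) = 25 dB.
After 5:1 compression the overshoot becomes 25/5 = 5 dB.
So the signal is attenuated by 25 − 5 = 20 dB.

20 dB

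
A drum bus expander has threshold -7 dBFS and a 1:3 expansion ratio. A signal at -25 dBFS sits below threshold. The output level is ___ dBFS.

The input is 18 dB below the -7 dBFS threshold.
A 1:3 expander multiplies undershoot by 3: 18 × 3 = 54 dB below threshold.
Output = -7 − 54 = -61 dBFS.

-61 dBFS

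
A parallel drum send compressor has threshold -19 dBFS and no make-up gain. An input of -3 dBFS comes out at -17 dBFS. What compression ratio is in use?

Input overshoot = -3 − (-19) = 16 dB; output overshoot = -17 − (-19) = 2 dB.
Ratio = 16 / 2 = 8.

8:1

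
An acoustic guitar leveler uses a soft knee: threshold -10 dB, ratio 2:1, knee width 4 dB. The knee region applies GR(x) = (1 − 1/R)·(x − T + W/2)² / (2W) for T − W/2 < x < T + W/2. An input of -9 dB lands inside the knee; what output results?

x − T + W/2 = -9 − (-10) + 2 = 3.
GR = (1 − 1/2) × 3² / 8 = 0.5 × 9 / 8 = 0.5625 dB.
Output = -9 − 0.5625 = -9.5625 dB.

-9.5625 dB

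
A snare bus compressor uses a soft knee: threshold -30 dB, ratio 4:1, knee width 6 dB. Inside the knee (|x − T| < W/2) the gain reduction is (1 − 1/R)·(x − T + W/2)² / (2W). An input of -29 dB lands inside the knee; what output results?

-30 dB

x − T + W/2 = -29 − (-30) + 3 = 4.
GR = (1 − 1/4) × 4² / 12 = 0.75 × 16 / 12 = 1 dB.
Output = -29 − 1 = -30 dB.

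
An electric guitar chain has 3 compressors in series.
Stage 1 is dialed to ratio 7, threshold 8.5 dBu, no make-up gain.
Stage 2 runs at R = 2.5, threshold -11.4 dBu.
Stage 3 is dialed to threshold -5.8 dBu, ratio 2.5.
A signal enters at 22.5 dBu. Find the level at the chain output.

Stage 1: overshoot 14 dB → 14/7 = 2 dB → 10.5 dBu.
Stage 2: overshoot 21.9 dB → 21.9/2.5 = 8.76 dB → -2.64 dBu.
Stage 3: 3.16 dB above -5.8 dBu, reduced 2.5:1 to 1.264 dB above → -4.536 dBu.

-4.536 dBu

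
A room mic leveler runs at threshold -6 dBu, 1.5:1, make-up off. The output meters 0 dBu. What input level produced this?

The compressed level sits 0 − (-6) = 6 dB over threshold.
Input overshoot = R × output overshoot = 9 dB → input = -6 + 9 = 3 dBu.

3 dBu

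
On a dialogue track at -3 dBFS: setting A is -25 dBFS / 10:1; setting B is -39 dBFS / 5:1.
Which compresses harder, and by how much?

A: 22 dB over, compressed to 2.2 dB over, so 19.8 dB of GR.
B: 36 dB over, compressed to 7.2 dB over, so 28.8 dB of GR.
B reduces 9 dB more.

B, by 9 dB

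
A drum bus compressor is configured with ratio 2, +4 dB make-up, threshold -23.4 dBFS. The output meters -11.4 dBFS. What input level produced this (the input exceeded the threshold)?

-7.4 dBFS

Before make-up, the level was -11.4 − 4 = -15.4 dBFS.
The compressed level sits -15.4 − (-23.4) = 8 dB over threshold.
Input overshoot = R × output overshoot = 16 dB → input = -23.4 + 16 = -7.4 dBFS.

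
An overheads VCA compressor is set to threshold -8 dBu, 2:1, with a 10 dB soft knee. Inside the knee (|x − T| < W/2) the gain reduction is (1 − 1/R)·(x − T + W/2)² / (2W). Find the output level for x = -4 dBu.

x − T + W/2 = -4 − (-8) + 5 = 9.
GR = (1 − 1/2) × 9² / 20 = 0.5 × 81 / 20 = 2.025 dB.
Output = -4 − 2.025 = -6.025 dBu.

-6.025 dBu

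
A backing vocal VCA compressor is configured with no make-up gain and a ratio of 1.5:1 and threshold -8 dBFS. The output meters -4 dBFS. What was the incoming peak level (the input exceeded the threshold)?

That's 4 dB above the -8 dBFS threshold.
Undo the ratio: input overshoot = 4 × 1.5 = 6 dB, giving input = -2 dBFS.

-2 dBFS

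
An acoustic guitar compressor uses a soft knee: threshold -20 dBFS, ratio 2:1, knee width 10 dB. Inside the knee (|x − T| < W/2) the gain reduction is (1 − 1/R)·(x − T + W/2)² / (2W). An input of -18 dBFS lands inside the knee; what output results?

x − T + W/2 = -18 − (-20) + 5 = 7.
GR = (1 − 1/2) × 7² / 20 = 0.5 × 49 / 20 = 1.225 dB.
Output = -18 − 1.225 = -19.225 dBFS.

-19.225 dBFS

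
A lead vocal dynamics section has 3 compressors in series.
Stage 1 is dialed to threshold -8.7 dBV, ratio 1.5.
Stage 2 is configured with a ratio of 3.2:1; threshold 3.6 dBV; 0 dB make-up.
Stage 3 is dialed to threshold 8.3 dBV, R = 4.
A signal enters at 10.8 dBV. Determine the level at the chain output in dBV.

Stage 1: overshoot 19.5 dB → 19.5/1.5 = 13 dB → 4.3 dBV.
Stage 2: 0.7 dB above 3.6 dBV, reduced 3.2:1 to 0.21875 dB above → 3.81875 dBV.
Stage 3: below threshold (3.81875 ≤ 8.3); passes unchanged; output 3.81875 dBV.

3.81875 dBV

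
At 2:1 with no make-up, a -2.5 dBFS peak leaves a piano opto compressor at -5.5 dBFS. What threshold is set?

-8.5 dBFS

Input is 6 dB above T (since output overshoot × R = input overshoot: (-5.5 − T)·2 = -2.5 − T gives T = -8.5 dBFS).
Check: -8.5 + (-2.5 − (-8.5))/2 = -8.5 + 3 = -5.5 dBFS. ✓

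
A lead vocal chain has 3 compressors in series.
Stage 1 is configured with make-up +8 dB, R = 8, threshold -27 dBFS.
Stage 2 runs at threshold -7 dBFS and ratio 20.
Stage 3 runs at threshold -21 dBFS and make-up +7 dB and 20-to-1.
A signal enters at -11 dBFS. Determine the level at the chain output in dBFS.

Stage 1: -11 dBFS is 16 dB over -27 dBFS; at 8:1 that becomes 2 dB over, giving -25 dBFS; +8 dB make-up → -17 dBFS.
Stage 2: -17 dBFS ≤ -7 dBFS, so stage 2 doesn't engage; output -17 dBFS.
Stage 3: 4 dB above -21 dBFS, reduced 20:1 to 0.2 dB above → -20.8 dBFS; +7 dB make-up → -13.8 dBFS.

-13.8 dBFS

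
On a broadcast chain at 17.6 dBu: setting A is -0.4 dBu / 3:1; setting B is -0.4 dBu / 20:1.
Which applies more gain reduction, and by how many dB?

B, by 5.1 dB

A: overshoot 18 dB → output overshoot 6 dB → GR 12 dB.
B: overshoot 18 dB → output overshoot 0.9 dB → GR 17.1 dB.
B applies 5.1 dB more gain reduction.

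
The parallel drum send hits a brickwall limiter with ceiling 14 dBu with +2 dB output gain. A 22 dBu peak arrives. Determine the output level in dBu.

A brickwall limiter is an ∞:1 compressor: any input above the ceiling is clamped to 14 dBu.
Output gain then adds 2 dB: 14 + 2 = 16 dBu.

16 dBu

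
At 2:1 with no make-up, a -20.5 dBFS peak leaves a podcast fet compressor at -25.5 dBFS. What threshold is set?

Gain reduction = -20.5 − (-25.5) = 5 dB; output overshoot = GR / (R − 1) = 5 / 1 = 5 dB.
Threshold = output − output overshoot = -25.5 − 5 = -30.5 dBFS.

-30.5 dBFS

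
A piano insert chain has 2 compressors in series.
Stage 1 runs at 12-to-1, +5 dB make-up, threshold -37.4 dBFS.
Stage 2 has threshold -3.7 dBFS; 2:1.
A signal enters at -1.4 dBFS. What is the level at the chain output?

Stage 1: -1.4 dBFS is 36 dB over -37.4 dBFS; at 12:1 that becomes 3 dB over, giving -34.4 dBFS; +5 dB make-up → -29.4 dBFS.
Stage 2: -29.4 dBFS is at or below the -3.7 dBFS threshold — no compression; output -29.4 dBFS.

-29.4 dBFS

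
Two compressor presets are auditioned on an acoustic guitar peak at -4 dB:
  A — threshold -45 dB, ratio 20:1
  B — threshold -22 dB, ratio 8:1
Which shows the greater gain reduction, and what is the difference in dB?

A, by 23.2 dB

A: overshoot 41 dB → output overshoot 2.05 dB → GR 38.95 dB.
B: overshoot 18 dB → output overshoot 2.25 dB → GR 15.75 dB.
Difference: 23.2 dB in favour of A.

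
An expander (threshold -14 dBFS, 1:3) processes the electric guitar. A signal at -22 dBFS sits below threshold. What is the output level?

-38 dBFS

The input is 8 dB below the -14 dBFS threshold.
A 1:3 expander multiplies undershoot by 3: 8 × 3 = 24 dB below threshold.
Output = -14 − 24 = -38 dBFS.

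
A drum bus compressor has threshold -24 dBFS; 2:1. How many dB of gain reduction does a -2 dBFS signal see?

Overshoot = -2 − (-24) = 22 dB.
At 2:1, output sits 22/2 = 11 dB above threshold.
Gain reduction = 22 − 11 = 11 dB.

11 dB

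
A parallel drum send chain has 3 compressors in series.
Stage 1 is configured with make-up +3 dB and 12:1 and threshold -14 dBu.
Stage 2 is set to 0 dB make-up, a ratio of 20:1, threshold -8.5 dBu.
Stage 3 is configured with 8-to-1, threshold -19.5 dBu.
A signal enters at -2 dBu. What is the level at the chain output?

-18.3125 dBu

Stage 1: -2 dBu is 12 dB over -14 dBu; at 12:1 that becomes 1 dB over, giving -13 dBu; +3 dB make-up → -10 dBu.
Stage 2: -10 dBu ≤ -8.5 dBu, so stage 2 doesn't engage; output -10 dBu.
Stage 3: 9.5 dB above -19.5 dBu, reduced 8:1 to 1.1875 dB above → -18.3125 dBu.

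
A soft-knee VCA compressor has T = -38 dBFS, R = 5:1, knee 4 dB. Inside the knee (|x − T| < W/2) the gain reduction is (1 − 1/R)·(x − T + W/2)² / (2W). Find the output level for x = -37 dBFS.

-37.9 dBFS

x − T + W/2 = -37 − (-38) + 2 = 3.
GR = (1 − 1/5) × 3² / 8 = 0.8 × 9 / 8 = 0.9 dB.
Output = -37 − 0.9 = -37.9 dBFS.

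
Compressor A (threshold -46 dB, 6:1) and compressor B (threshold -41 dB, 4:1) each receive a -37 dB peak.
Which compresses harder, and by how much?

A: 9 dB over, compressed to 1.5 dB over, so 7.5 dB of GR.
B: 4 dB over, compressed to 1 dB over, so 3 dB of GR.
A applies 4.5 dB more gain reduction.

A, by 4.5 dB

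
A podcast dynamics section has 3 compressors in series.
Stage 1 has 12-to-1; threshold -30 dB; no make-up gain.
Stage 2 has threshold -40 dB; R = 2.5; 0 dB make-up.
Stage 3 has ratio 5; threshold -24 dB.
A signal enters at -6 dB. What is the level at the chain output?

-35.2 dB

Stage 1: overshoot 24 dB → 24/12 = 2 dB → -28 dB.
Stage 2: -28 dB is 12 dB over -40 dB; at 2.5:1 that becomes 4.8 dB over, giving -35.2 dB.
Stage 3: below threshold (-35.2 ≤ -24); passes unchanged; output -35.2 dB.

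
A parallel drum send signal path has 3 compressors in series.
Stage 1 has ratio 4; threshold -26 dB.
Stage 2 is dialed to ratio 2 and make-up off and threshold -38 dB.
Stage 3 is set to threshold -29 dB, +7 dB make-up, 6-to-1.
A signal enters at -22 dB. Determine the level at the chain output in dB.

-24.5 dB

Stage 1: -22 dB is 4 dB over -26 dB; at 4:1 that becomes 1 dB over, giving -25 dB.
Stage 2: -25 dB is 13 dB over -38 dB; at 2:1 that becomes 6.5 dB over, giving -31.5 dB.
Stage 3: -31.5 dB ≤ -29 dB, so stage 3 doesn't engage; make-up brings it to -24.5 dB.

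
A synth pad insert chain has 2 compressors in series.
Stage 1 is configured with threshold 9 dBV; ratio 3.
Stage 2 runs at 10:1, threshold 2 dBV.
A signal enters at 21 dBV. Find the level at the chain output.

Stage 1: overshoot 12 dB → 12/3 = 4 dB → 13 dBV.
Stage 2: overshoot 11 dB → 11/10 = 1.1 dB → 3.1 dBV.

3.1 dBV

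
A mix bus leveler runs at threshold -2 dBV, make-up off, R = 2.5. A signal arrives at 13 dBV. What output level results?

Overshoot: 13 − (-2) = 15 dB.
The 15 dB excess becomes 6 dB after 2.5:1 reduction.
That puts the output at 4 dBV.

4 dBV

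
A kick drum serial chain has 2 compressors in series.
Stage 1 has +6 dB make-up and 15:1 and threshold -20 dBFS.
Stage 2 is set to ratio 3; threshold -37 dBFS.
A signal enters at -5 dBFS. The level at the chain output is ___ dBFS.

Stage 1: 15 dB above -20 dBFS, reduced 15:1 to 1 dB above → -19 dBFS; +6 dB make-up → -13 dBFS.
Stage 2: 24 dB above -37 dBFS, reduced 3:1 to 8 dB above → -29 dBFS.

-29 dBFS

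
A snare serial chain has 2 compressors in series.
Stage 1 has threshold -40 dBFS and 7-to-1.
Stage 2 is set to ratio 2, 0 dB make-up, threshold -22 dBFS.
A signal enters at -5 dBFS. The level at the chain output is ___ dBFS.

Stage 1: 35 dB above -40 dBFS, reduced 7:1 to 5 dB above → -35 dBFS.
Stage 2: -35 dBFS is at or below the -22 dBFS threshold — no compression; output -35 dBFS.

-35 dBFS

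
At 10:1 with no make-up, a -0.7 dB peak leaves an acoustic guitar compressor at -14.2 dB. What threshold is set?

Gain reduction = -0.7 − (-14.2) = 13.5 dB; output overshoot = GR / (R − 1) = 13.5 / 9 = 1.5 dB.
Threshold = output − output overshoot = -14.2 − 1.5 = -15.7 dB.

-15.7 dB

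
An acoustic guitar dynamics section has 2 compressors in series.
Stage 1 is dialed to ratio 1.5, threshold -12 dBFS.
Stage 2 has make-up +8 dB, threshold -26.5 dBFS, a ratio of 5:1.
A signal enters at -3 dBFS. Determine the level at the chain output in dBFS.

Stage 1: -3 dBFS is 9 dB over -12 dBFS; at 1.5:1 that becomes 6 dB over, giving -6 dBFS.
Stage 2: overshoot 20.5 dB → 20.5/5 = 4.1 dB → -22.4 dBFS; +8 dB make-up → -14.4 dBFS.

-14.4 dBFS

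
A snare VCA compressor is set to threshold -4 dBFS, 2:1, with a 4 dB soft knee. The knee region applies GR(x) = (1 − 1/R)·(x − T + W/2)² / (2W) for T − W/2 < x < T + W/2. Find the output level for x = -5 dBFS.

x − T + W/2 = -5 − (-4) + 2 = 1.
GR = (1 − 1/2) × 1² / 8 = 0.5 × 1 / 8 = 0.0625 dB.
Output = -5 − 0.0625 = -5.0625 dBFS.

-5.0625 dBFS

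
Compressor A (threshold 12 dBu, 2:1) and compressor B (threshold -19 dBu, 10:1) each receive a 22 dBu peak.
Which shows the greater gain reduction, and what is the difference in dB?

B, by 31.9 dB

A: 10 dB over, compressed to 5 dB over, so 5 dB of GR.
B: 41 dB over, compressed to 4.1 dB over, so 36.9 dB of GR.
Difference: 31.9 dB in favour of B.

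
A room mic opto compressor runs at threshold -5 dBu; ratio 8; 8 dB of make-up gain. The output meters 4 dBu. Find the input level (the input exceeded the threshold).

Remove make-up: 4 − 8 = -4 dBu.
Post-compression overshoot = -4 − (-5) = 1 dB.
Undo the ratio: input overshoot = 1 × 8 = 8 dB, giving input = 3 dBu.

3 dBu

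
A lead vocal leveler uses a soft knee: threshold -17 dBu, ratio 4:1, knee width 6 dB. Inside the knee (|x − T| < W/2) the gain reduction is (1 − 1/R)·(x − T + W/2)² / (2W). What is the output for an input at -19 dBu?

-19.0625 dBu

x − T + W/2 = -19 − (-17) + 3 = 1.
GR = (1 − 1/4) × 1² / 12 = 0.75 × 1 / 12 = 0.0625 dB.
Output = -19 − 0.0625 = -19.0625 dBu.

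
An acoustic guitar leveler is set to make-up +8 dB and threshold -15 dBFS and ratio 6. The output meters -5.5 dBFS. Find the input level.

-6 dBFS

Stripping the +8 dB make-up gives -13.5 dBFS at the gain stage.
Post-compression overshoot = -13.5 − (-15) = 1.5 dB.
Input overshoot = R × output overshoot = 9 dB → input = -15 + 9 = -6 dBFS.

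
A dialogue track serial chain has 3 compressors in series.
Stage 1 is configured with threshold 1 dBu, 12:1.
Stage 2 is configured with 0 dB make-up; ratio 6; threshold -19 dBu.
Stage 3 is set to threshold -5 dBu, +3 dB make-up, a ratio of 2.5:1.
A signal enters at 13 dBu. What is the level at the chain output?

Stage 1: 12 dB above 1 dBu, reduced 12:1 to 1 dB above → 2 dBu.
Stage 2: overshoot 21 dB → 21/6 = 3.5 dB → -15.5 dBu.
Stage 3: -15.5 dBu is at or below the -5 dBu threshold — no compression; make-up brings it to -12.5 dBu.

-12.5 dBu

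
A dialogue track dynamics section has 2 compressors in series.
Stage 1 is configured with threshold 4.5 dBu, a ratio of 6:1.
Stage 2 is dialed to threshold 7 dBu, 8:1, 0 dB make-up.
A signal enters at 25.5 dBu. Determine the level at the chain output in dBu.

Stage 1: 25.5 dBu is 21 dB over 4.5 dBu; at 6:1 that becomes 3.5 dB over, giving 8 dBu.
Stage 2: 1 dB above 7 dBu, reduced 8:1 to 0.125 dB above → 7.125 dBu.

7.125 dBu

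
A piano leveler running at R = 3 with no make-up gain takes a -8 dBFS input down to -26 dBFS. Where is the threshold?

-35 dBFS

Input is 27 dB above T (since output overshoot × R = input overshoot: (-26 − T)·3 = -8 − T gives T = -35 dBFS).
Check: -35 + (-8 − (-35))/3 = -35 + 9 = -26 dBFS. ✓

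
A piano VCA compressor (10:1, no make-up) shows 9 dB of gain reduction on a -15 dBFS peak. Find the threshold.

Gain reduction = -15 − (-24) = 9 dB; output overshoot = GR / (R − 1) = 9 / 9 = 1 dB.
Threshold = output − output overshoot = -24 − 1 = -25 dBFS.

-25 dBFS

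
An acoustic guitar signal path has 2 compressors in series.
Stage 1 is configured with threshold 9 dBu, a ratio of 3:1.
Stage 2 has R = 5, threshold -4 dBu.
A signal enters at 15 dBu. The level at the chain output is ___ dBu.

-1 dBu

Stage 1: 15 dBu is 6 dB over 9 dBu; at 3:1 that becomes 2 dB over, giving 11 dBu.
Stage 2: 11 dBu is 15 dB over -4 dBu; at 5:1 that becomes 3 dB over, giving -1 dBu.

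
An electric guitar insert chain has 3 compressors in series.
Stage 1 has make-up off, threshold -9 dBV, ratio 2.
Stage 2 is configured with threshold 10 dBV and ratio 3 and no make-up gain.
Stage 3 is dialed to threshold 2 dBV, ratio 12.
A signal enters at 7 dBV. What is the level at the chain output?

Stage 1: overshoot 16 dB → 16/2 = 8 dB → -1 dBV.
Stage 2: -1 dBV is at or below the 10 dBV threshold — no compression; output -1 dBV.
Stage 3: -1 dBV is at or below the 2 dBV threshold — no compression; output -1 dBV.

-1 dBV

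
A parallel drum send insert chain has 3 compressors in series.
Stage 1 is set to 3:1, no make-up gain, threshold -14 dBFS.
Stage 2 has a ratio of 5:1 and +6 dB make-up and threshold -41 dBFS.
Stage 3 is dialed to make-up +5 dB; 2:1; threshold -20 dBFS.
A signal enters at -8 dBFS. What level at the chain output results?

-24.2 dBFS

Stage 1: -8 dBFS is 6 dB over -14 dBFS; at 3:1 that becomes 2 dB over, giving -12 dBFS.
Stage 2: 29 dB above -41 dBFS, reduced 5:1 to 5.8 dB above → -35.2 dBFS; +6 dB make-up → -29.2 dBFS.
Stage 3: below threshold (-29.2 ≤ -20); passes unchanged; make-up brings it to -24.2 dBFS.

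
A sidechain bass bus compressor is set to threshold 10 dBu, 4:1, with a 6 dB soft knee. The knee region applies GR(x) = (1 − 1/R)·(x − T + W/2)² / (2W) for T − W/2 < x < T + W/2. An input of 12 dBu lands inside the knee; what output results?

10.4375 dBu

x − T + W/2 = 12 − 10 + 3 = 5.
GR = (1 − 1/4) × 5² / 12 = 0.75 × 25 / 12 = 1.5625 dB.
Output = 12 − 1.5625 = 10.4375 dBu.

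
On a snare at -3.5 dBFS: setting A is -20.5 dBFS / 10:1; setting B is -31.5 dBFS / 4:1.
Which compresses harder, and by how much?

B, by 5.7 dB

A: 17 dB over, compressed to 1.7 dB over, so 15.3 dB of GR.
B: 28 dB over, compressed to 7 dB over, so 21 dB of GR.
Difference: 5.7 dB in favour of B.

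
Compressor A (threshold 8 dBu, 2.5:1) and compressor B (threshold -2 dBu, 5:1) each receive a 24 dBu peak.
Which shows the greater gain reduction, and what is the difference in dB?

A: overshoot 16 dB → output overshoot 6.4 dB → GR 9.6 dB.
B: overshoot 26 dB → output overshoot 5.2 dB → GR 20.8 dB.
B applies 11.2 dB more gain reduction.

B, by 11.2 dB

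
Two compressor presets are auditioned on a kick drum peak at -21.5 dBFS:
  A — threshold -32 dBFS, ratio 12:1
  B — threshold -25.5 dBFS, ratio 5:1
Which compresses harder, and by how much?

A, by 6.425 dB

A: overshoot 10.5 dB → output overshoot 0.875 dB → GR 9.625 dB.
B: overshoot 4 dB → output overshoot 0.8 dB → GR 3.2 dB.
A applies 6.425 dB more gain reduction.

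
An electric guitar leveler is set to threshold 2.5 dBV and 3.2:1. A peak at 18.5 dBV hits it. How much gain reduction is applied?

11 dB

Overshoot = 18.5 − 2.5 = 16 dB.
A 3.2:1 ratio leaves 5 dB of that excess.
Gain reduction = 16 − 5 = 11 dB.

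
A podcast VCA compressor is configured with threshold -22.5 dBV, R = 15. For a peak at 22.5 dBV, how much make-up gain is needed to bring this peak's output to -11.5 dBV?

8 dB

The peak compresses to -22.5 + 45/15 = -19.5 dBV.
To reach -11.5 dBV requires -11.5 − (-19.5) = 8 dB of make-up.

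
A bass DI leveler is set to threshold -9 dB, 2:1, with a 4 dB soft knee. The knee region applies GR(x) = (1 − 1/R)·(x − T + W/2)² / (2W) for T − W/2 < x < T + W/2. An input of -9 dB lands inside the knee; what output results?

x − T + W/2 = -9 − (-9) + 2 = 2.
GR = (1 − 1/2) × 2² / 8 = 0.5 × 4 / 8 = 0.25 dB.
Output = -9 − 0.25 = -9.25 dB.

-9.25 dB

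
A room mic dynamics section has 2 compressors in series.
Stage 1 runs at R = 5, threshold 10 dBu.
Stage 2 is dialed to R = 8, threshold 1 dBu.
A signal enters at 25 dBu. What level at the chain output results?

2.5 dBu

Stage 1: overshoot 15 dB → 15/5 = 3 dB → 13 dBu.
Stage 2: 13 dBu is 12 dB over 1 dBu; at 8:1 that becomes 1.5 dB over, giving 2.5 dBu.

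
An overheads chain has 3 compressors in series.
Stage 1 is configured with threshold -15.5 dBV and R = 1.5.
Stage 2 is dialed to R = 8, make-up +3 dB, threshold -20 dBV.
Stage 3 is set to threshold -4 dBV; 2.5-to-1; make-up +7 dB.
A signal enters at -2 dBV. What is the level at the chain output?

-8.3125 dBV

Stage 1: -2 dBV is 13.5 dB over -15.5 dBV; at 1.5:1 that becomes 9 dB over, giving -6.5 dBV.
Stage 2: 13.5 dB above -20 dBV, reduced 8:1 to 1.6875 dB above → -18.3125 dBV; +3 dB make-up → -15.3125 dBV.
Stage 3: below threshold (-15.3125 ≤ -4); passes unchanged; make-up brings it to -8.3125 dBV.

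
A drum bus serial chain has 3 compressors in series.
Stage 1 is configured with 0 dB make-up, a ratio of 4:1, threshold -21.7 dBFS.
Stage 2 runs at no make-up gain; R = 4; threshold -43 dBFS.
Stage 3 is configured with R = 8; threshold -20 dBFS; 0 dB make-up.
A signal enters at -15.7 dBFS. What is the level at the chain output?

Stage 1: overshoot 6 dB → 6/4 = 1.5 dB → -20.2 dBFS.
Stage 2: overshoot 22.8 dB → 22.8/4 = 5.7 dB → -37.3 dBFS.
Stage 3: below threshold (-37.3 ≤ -20); passes unchanged; output -37.3 dBFS.

-37.3 dBFS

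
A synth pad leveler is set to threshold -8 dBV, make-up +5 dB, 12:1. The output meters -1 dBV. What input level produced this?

Before make-up, the level was -1 − 5 = -6 dBV.
The compressed level sits -6 − (-8) = 2 dB over threshold.
Undo the ratio: input overshoot = 2 × 12 = 24 dB, giving input = 16 dBV.

16 dBV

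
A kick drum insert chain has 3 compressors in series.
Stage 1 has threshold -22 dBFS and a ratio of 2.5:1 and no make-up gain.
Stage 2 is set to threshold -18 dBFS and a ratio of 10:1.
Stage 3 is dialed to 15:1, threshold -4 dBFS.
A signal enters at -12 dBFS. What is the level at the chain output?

Stage 1: 10 dB above -22 dBFS, reduced 2.5:1 to 4 dB above → -18 dBFS.
Stage 2: -18 dBFS ≤ -18 dBFS, so stage 2 doesn't engage; output -18 dBFS.
Stage 3: below threshold (-18 ≤ -4); passes unchanged; output -18 dBFS.

-18 dBFS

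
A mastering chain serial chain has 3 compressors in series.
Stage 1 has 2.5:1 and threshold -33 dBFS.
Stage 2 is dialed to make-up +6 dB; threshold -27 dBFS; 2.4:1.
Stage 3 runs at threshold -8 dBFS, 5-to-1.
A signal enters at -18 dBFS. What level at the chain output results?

Stage 1: 15 dB above -33 dBFS, reduced 2.5:1 to 6 dB above → -27 dBFS.
Stage 2: -27 dBFS ≤ -27 dBFS, so stage 2 doesn't engage; make-up brings it to -21 dBFS.
Stage 3: -21 dBFS is at or below the -8 dBFS threshold — no compression; output -21 dBFS.

-21 dBFS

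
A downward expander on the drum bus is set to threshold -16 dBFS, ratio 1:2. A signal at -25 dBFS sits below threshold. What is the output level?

The input is 9 dB below the -16 dBFS threshold.
A 1:2 expander multiplies undershoot by 2: 9 × 2 = 18 dB below threshold.
Output = -16 − 18 = -34 dBFS.

-34 dBFS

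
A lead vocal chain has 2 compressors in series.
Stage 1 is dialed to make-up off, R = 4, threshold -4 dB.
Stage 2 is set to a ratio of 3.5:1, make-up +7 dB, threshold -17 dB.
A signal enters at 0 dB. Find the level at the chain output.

Stage 1: 0 dB is 4 dB over -4 dB; at 4:1 that becomes 1 dB over, giving -3 dB.
Stage 2: 14 dB above -17 dB, reduced 3.5:1 to 4 dB above → -13 dB; +7 dB make-up → -6 dB.

-6 dB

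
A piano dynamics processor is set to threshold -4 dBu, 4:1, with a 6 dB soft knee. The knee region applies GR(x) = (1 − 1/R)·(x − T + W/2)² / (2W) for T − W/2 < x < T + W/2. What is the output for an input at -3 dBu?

-4 dBu

x − T + W/2 = -3 − (-4) + 3 = 4.
GR = (1 − 1/4) × 4² / 12 = 0.75 × 16 / 12 = 1 dB.
Output = -3 − 1 = -4 dBu.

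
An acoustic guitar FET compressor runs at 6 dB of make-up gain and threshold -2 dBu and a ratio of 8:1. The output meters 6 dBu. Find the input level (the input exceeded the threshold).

14 dBu

Before make-up, the level was 6 − 6 = 0 dBu.
Post-compression overshoot = 0 − (-2) = 2 dB.
Input overshoot = R × output overshoot = 16 dB → input = -2 + 16 = 14 dBu.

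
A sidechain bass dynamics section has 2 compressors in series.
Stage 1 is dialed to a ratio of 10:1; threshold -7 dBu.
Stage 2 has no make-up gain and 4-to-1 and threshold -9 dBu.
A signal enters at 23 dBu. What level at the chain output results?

-7.75 dBu

Stage 1: 23 dBu is 30 dB over -7 dBu; at 10:1 that becomes 3 dB over, giving -4 dBu.
Stage 2: -4 dBu is 5 dB over -9 dBu; at 4:1 that becomes 1.25 dB over, giving -7.75 dBu.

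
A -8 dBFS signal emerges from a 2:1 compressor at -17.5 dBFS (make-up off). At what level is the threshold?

-27 dBFS

Input is 19 dB above T (since output overshoot × R = input overshoot: (-17.5 − T)·2 = -8 − T gives T = -27 dBFS).
Check: -27 + (-8 − (-27))/2 = -27 + 9.5 = -17.5 dBFS. ✓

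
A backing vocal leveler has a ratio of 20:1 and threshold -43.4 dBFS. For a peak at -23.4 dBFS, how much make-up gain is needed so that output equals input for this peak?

The peak compresses to -43.4 + 20/20 = -42.4 dBFS.
To reach -23.4 dBFS requires -23.4 − (-42.4) = 19 dB of make-up.

19 dB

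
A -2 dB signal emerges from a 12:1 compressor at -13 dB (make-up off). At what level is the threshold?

Input is 12 dB above T (since output overshoot × R = input overshoot: (-13 − T)·12 = -2 − T gives T = -14 dB).
Check: -14 + (-2 − (-14))/12 = -14 + 1 = -13 dB. ✓

-14 dB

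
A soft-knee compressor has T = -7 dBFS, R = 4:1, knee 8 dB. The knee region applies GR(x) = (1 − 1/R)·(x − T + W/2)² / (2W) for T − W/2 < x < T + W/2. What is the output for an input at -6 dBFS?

-7.171875 dBFS

x − T + W/2 = -6 − (-7) + 4 = 5.
GR = (1 − 1/4) × 5² / 16 = 0.75 × 25 / 16 = 1.171875 dB.
Output = -6 − 1.171875 = -7.171875 dBFS.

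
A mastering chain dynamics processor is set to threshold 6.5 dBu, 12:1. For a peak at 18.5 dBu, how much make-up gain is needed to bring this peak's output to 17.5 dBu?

Overshoot 12 dB → 12/12 = 1 dB after compression, so the compressed level is 6.5 + 1 = 7.5 dBu.
Make-up = target − compressed = 17.5 − 7.5 = 10 dB.

10 dB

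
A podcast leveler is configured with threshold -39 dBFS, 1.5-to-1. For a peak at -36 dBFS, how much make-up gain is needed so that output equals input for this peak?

Overshoot 3 dB → 3/1.5 = 2 dB after compression, so the compressed level is -39 + 2 = -37 dBFS.
Make-up = target − compressed = -36 − (-37) = 1 dB.

1 dB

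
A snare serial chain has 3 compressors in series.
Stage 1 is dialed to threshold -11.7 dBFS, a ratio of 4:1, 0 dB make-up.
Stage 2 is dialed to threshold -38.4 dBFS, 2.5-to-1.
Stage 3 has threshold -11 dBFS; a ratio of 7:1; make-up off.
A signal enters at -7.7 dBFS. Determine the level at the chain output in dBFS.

Stage 1: overshoot 4 dB → 4/4 = 1 dB → -10.7 dBFS.
Stage 2: -10.7 dBFS is 27.7 dB over -38.4 dBFS; at 2.5:1 that becomes 11.08 dB over, giving -27.32 dBFS.
Stage 3: -27.32 dBFS ≤ -11 dBFS, so stage 3 doesn't engage; output -27.32 dBFS.

-27.32 dBFS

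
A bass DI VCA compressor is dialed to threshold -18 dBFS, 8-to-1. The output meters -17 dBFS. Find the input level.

-10 dBFS

The compressed level sits -17 − (-18) = 1 dB over threshold.
Input overshoot = R × output overshoot = 8 dB → input = -18 + 8 = -10 dBFS.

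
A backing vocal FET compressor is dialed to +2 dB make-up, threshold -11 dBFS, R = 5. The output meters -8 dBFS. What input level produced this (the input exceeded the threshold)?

Before make-up, the level was -8 − 2 = -10 dBFS.
The compressed level sits -10 − (-11) = 1 dB over threshold.
Before 5:1 compression the overshoot was 1 × 5 = 5 dB, so input = -11 + 5 = -6 dBFS.

-6 dBFS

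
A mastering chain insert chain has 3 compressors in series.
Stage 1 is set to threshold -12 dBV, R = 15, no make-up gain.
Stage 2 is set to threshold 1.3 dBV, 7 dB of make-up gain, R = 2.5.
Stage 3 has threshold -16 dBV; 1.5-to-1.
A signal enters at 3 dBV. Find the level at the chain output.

Stage 1: overshoot 15 dB → 15/15 = 1 dB → -11 dBV.
Stage 2: -11 dBV ≤ 1.3 dBV, so stage 2 doesn't engage; make-up brings it to -4 dBV.
Stage 3: overshoot 12 dB → 12/1.5 = 8 dB → -8 dBV.

-8 dBV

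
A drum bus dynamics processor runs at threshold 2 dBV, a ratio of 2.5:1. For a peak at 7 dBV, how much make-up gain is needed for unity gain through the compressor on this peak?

Without make-up, output = threshold + overshoot/2.5 = 2 + 2 = 4 dBV.
Gap to target: 3 dB.

3 dB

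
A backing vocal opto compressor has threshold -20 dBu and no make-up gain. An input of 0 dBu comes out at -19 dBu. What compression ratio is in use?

Input overshoot = 0 − (-20) = 20 dB; output overshoot = -19 − (-20) = 1 dB.
Ratio = 20 / 1 = 20.

20:1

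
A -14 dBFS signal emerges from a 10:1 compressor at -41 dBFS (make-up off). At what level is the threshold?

-44 dBFS

Gain reduction = -14 − (-41) = 27 dB; output overshoot = GR / (R − 1) = 27 / 9 = 3 dB.
Threshold = output − output overshoot = -41 − 3 = -44 dBFS.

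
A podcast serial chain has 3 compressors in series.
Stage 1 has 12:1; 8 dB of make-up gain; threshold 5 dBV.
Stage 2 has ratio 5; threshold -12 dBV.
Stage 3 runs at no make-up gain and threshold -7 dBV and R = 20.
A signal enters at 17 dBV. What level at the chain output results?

Stage 1: 17 dBV is 12 dB over 5 dBV; at 12:1 that becomes 1 dB over, giving 6 dBV; +8 dB make-up → 14 dBV.
Stage 2: 26 dB above -12 dBV, reduced 5:1 to 5.2 dB above → -6.8 dBV.
Stage 3: -6.8 dBV is 0.2 dB over -7 dBV; at 20:1 that becomes 0.01 dB over, giving -6.99 dBV.

-6.99 dBV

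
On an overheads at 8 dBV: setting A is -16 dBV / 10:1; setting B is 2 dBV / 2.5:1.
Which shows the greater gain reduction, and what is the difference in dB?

A: overshoot 24 dB → output overshoot 2.4 dB → GR 21.6 dB.
B: overshoot 6 dB → output overshoot 2.4 dB → GR 3.6 dB.
A reduces 18 dB more.

A, by 18 dB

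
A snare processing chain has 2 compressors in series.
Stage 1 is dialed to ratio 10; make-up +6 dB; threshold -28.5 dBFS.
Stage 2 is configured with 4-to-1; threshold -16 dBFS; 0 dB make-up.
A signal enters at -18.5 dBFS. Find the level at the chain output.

-21.5 dBFS

Stage 1: overshoot 10 dB → 10/10 = 1 dB → -27.5 dBFS; +6 dB make-up → -21.5 dBFS.
Stage 2: -21.5 dBFS is at or below the -16 dBFS threshold — no compression; output -21.5 dBFS.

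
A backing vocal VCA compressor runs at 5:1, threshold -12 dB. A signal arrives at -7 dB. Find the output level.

-11 dB

Overshoot: -7 − (-12) = 5 dB.
The 5 dB excess becomes 1 dB after 5:1 reduction.
That puts the output at -11 dB.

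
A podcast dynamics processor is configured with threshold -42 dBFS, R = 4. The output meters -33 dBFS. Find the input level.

Post-compression overshoot = -33 − (-42) = 9 dB.
Before 4:1 compression the overshoot was 9 × 4 = 36 dB, so input = -42 + 36 = -6 dBFS.

-6 dBFS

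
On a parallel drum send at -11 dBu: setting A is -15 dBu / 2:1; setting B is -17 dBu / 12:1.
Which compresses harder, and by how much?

A: 4 dB over, compressed to 2 dB over, so 2 dB of GR.
B: 6 dB over, compressed to 0.5 dB over, so 5.5 dB of GR.
B reduces 3.5 dB more.

B, by 3.5 dB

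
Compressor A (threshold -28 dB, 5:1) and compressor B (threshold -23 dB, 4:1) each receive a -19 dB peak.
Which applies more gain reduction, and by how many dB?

A, by 4.2 dB

A: 9 dB over, compressed to 1.8 dB over, so 7.2 dB of GR.
B: 4 dB over, compressed to 1 dB over, so 3 dB of GR.
Difference: 4.2 dB in favour of A.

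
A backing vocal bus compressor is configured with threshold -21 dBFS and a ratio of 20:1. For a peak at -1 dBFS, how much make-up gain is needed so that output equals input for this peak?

19 dB

Overshoot 20 dB → 20/20 = 1 dB after compression, so the compressed level is -21 + 1 = -20 dBFS.
Make-up = target − compressed = -1 − (-20) = 19 dB.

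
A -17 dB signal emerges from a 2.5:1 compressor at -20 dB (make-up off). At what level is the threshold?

-22 dB

Gain reduction = -17 − (-20) = 3 dB; output overshoot = GR / (R − 1) = 3 / 1.5 = 2 dB.
Threshold = output − output overshoot = -20 − 2 = -22 dB.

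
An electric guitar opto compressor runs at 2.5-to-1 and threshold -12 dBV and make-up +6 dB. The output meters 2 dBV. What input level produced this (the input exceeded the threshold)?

Before make-up, the level was 2 − 6 = -4 dBV.
Post-compression overshoot = -4 − (-12) = 8 dB.
Before 2.5:1 compression the overshoot was 8 × 2.5 = 20 dB, so input = -12 + 20 = 8 dBV.

8 dBV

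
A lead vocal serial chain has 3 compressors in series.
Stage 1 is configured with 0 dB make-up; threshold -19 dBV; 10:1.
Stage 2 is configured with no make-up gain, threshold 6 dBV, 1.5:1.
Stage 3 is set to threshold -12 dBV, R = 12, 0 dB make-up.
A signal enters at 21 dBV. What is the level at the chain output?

Stage 1: 40 dB above -19 dBV, reduced 10:1 to 4 dB above → -15 dBV.
Stage 2: -15 dBV is at or below the 6 dBV threshold — no compression; output -15 dBV.
Stage 3: -15 dBV ≤ -12 dBV, so stage 3 doesn't engage; output -15 dBV.

-15 dBV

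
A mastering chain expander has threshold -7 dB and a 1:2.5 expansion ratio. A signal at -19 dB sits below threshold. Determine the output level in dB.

-37 dB

The input is 12 dB below the -7 dB threshold.
A 1:2.5 expander multiplies undershoot by 2.5: 12 × 2.5 = 30 dB below threshold.
Output = -7 − 30 = -37 dB.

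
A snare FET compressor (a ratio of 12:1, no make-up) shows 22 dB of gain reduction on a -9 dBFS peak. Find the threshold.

-33 dBFS

Let T be the threshold. Output overshoot = (input overshoot)/R, so -31 − T = (-9 − T)/12.
12·(-31 − T) = -9 − T → 11·T = -372 − (-9) = -363.
T = -363/11 = -33 dBFS.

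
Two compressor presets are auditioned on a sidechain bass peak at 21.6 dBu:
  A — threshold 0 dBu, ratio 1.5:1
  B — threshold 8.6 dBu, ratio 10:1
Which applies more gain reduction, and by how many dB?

B, by 4.5 dB

A: GR = 21.6 − 21.6/1.5 = 7.2 dB.
B: GR = 13 − 13/10 = 11.7 dB.
B applies 4.5 dB more gain reduction.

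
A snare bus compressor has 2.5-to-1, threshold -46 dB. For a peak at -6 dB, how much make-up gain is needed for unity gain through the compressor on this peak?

24 dB

Without make-up, output = threshold + overshoot/2.5 = -46 + 16 = -30 dB.
Gap to target: 24 dB.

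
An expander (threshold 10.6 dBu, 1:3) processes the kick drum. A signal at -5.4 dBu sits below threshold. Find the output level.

-37.4 dBu

Below threshold, a 1:3 expander applies gain = (3−1)×(T − x) of attenuation.
(3−1) × 16 = 32 dB, so output = -5.4 − 32 = -37.4 dBu.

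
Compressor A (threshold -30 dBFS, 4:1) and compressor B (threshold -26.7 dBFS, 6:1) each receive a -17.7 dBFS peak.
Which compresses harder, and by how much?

A, by 1.725 dB

A: 12.3 dB over, compressed to 3.075 dB over, so 9.225 dB of GR.
B: 9 dB over, compressed to 1.5 dB over, so 7.5 dB of GR.
Difference: 1.725 dB in favour of A.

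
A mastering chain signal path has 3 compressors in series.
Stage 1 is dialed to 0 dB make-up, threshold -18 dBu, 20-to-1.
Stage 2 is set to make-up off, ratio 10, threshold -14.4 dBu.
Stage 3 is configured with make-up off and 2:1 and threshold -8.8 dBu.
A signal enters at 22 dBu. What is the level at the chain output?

-16 dBu

Stage 1: 40 dB above -18 dBu, reduced 20:1 to 2 dB above → -16 dBu.
Stage 2: -16 dBu is at or below the -14.4 dBu threshold — no compression; output -16 dBu.
Stage 3: -16 dBu ≤ -8.8 dBu, so stage 3 doesn't engage; output -16 dBu.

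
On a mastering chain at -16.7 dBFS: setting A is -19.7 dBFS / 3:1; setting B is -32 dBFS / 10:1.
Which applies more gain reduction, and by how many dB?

A: 3 dB over, compressed to 1 dB over, so 2 dB of GR.
B: 15.3 dB over, compressed to 1.53 dB over, so 13.77 dB of GR.
B applies 11.77 dB more gain reduction.

B, by 11.77 dB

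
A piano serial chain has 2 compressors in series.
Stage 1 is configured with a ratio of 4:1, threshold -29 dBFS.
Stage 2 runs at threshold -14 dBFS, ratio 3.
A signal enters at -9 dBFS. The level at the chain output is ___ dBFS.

-24 dBFS

Stage 1: -9 dBFS is 20 dB over -29 dBFS; at 4:1 that becomes 5 dB over, giving -24 dBFS.
Stage 2: below threshold (-24 ≤ -14); passes unchanged; output -24 dBFS.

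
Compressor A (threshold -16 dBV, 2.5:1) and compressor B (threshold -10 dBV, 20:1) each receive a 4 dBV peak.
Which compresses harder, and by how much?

B, by 1.3 dB

A: overshoot 20 dB → output overshoot 8 dB → GR 12 dB.
B: overshoot 14 dB → output overshoot 0.7 dB → GR 13.3 dB.
Difference: 1.3 dB in favour of B.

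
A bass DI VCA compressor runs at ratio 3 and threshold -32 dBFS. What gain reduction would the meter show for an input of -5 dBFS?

The signal is 27 dB above threshold.
At 3:1, output sits 27/3 = 9 dB above threshold.
Gain reduction = 27 − 9 = 18 dB.

18 dB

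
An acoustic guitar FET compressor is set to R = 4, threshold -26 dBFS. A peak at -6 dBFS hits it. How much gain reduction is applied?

15 dB

-6 dBFS exceeds the threshold by 20 dB.
A 4:1 ratio leaves 5 dB of that excess.
Gain reduction = 20 − 5 = 15 dB.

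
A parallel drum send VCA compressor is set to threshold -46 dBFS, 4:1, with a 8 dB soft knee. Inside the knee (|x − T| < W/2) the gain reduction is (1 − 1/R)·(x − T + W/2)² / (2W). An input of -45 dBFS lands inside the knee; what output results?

x − T + W/2 = -45 − (-46) + 4 = 5.
GR = (1 − 1/4) × 5² / 16 = 0.75 × 25 / 16 = 1.171875 dB.
Output = -45 − 1.171875 = -46.171875 dBFS.

-46.171875 dBFS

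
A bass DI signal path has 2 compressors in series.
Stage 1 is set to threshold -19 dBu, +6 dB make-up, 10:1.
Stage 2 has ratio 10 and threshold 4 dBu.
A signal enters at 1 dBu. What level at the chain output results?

Stage 1: 20 dB above -19 dBu, reduced 10:1 to 2 dB above → -17 dBu; +6 dB make-up → -11 dBu.
Stage 2: below threshold (-11 ≤ 4); passes unchanged; output -11 dBu.

-11 dBu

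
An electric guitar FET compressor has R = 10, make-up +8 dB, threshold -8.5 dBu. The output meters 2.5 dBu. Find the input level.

Stripping the +8 dB make-up gives -5.5 dBu at the gain stage.
The compressed level sits -5.5 − (-8.5) = 3 dB over threshold.
Before 10:1 compression the overshoot was 3 × 10 = 30 dB, so input = -8.5 + 30 = 21.5 dBu.

21.5 dBu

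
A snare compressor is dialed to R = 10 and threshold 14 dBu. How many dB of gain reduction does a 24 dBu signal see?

The signal is 10 dB above threshold.
A 10:1 ratio leaves 1 dB of that excess.
GR = overshoot in − overshoot out = 10 − 1 = 9 dB.

9 dB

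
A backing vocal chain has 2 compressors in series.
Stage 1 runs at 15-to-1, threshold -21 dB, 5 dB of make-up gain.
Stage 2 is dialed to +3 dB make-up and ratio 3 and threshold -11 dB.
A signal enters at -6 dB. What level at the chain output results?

Stage 1: 15 dB above -21 dB, reduced 15:1 to 1 dB above → -20 dB; +5 dB make-up → -15 dB.
Stage 2: -15 dB ≤ -11 dB, so stage 2 doesn't engage; make-up brings it to -12 dB.

-12 dB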